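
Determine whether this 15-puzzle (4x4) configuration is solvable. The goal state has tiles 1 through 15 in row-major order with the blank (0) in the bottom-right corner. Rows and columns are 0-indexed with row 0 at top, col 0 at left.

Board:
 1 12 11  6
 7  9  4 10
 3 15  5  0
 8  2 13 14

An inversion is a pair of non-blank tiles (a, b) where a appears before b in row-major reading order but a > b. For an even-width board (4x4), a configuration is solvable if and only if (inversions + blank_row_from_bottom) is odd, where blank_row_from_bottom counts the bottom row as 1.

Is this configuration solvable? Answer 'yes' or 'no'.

Inversions: 46
Blank is in row 2 (0-indexed from top), which is row 2 counting from the bottom (bottom = 1).
46 + 2 = 48, which is even, so the puzzle is not solvable.

Answer: no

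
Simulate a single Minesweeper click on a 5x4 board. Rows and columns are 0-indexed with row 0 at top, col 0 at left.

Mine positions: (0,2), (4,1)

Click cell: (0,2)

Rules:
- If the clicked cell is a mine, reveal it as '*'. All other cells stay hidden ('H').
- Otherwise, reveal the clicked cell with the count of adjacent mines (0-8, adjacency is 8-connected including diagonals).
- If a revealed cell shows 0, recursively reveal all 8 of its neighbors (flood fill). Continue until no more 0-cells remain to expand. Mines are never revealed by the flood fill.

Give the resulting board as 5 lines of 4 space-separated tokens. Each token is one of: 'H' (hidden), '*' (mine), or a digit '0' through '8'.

H H * H
H H H H
H H H H
H H H H
H H H H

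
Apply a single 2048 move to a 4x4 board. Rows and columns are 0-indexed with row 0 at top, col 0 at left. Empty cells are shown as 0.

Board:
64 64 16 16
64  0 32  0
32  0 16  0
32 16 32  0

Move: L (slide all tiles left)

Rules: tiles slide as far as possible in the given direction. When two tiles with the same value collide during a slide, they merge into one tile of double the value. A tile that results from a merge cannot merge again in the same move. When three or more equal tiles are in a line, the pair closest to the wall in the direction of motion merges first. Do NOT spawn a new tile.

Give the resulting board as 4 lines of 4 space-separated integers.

Slide left:
row 0: [64, 64, 16, 16] -> [128, 32, 0, 0]
row 1: [64, 0, 32, 0] -> [64, 32, 0, 0]
row 2: [32, 0, 16, 0] -> [32, 16, 0, 0]
row 3: [32, 16, 32, 0] -> [32, 16, 32, 0]

Answer: 128  32   0   0
 64  32   0   0
 32  16   0   0
 32  16  32   0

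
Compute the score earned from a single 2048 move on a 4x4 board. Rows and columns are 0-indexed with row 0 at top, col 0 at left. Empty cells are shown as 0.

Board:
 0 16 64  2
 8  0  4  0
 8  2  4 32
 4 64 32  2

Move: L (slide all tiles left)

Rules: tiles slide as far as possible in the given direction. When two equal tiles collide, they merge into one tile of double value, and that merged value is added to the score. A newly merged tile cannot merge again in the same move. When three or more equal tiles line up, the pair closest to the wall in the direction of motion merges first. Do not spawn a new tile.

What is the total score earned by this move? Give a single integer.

Answer: 0

Derivation:
Slide left:
row 0: [0, 16, 64, 2] -> [16, 64, 2, 0]  score +0 (running 0)
row 1: [8, 0, 4, 0] -> [8, 4, 0, 0]  score +0 (running 0)
row 2: [8, 2, 4, 32] -> [8, 2, 4, 32]  score +0 (running 0)
row 3: [4, 64, 32, 2] -> [4, 64, 32, 2]  score +0 (running 0)
Board after move:
16 64  2  0
 8  4  0  0
 8  2  4 32
 4 64 32  2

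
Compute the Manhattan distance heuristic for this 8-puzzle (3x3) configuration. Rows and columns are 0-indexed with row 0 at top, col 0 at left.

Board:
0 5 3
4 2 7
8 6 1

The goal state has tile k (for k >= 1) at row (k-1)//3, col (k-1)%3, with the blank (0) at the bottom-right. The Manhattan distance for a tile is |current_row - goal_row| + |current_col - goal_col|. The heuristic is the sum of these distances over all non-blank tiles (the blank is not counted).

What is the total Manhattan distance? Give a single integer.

Tile 5: at (0,1), goal (1,1), distance |0-1|+|1-1| = 1
Tile 3: at (0,2), goal (0,2), distance |0-0|+|2-2| = 0
Tile 4: at (1,0), goal (1,0), distance |1-1|+|0-0| = 0
Tile 2: at (1,1), goal (0,1), distance |1-0|+|1-1| = 1
Tile 7: at (1,2), goal (2,0), distance |1-2|+|2-0| = 3
Tile 8: at (2,0), goal (2,1), distance |2-2|+|0-1| = 1
Tile 6: at (2,1), goal (1,2), distance |2-1|+|1-2| = 2
Tile 1: at (2,2), goal (0,0), distance |2-0|+|2-0| = 4
Sum: 1 + 0 + 0 + 1 + 3 + 1 + 2 + 4 = 12

Answer: 12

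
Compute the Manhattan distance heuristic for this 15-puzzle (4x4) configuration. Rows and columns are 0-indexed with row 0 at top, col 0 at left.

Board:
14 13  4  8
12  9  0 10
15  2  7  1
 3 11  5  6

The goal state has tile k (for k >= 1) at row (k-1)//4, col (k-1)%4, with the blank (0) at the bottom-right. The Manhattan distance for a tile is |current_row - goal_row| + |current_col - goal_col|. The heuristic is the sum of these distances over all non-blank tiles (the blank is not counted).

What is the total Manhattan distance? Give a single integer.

Answer: 45

Derivation:
Tile 14: at (0,0), goal (3,1), distance |0-3|+|0-1| = 4
Tile 13: at (0,1), goal (3,0), distance |0-3|+|1-0| = 4
Tile 4: at (0,2), goal (0,3), distance |0-0|+|2-3| = 1
Tile 8: at (0,3), goal (1,3), distance |0-1|+|3-3| = 1
Tile 12: at (1,0), goal (2,3), distance |1-2|+|0-3| = 4
Tile 9: at (1,1), goal (2,0), distance |1-2|+|1-0| = 2
Tile 10: at (1,3), goal (2,1), distance |1-2|+|3-1| = 3
Tile 15: at (2,0), goal (3,2), distance |2-3|+|0-2| = 3
Tile 2: at (2,1), goal (0,1), distance |2-0|+|1-1| = 2
Tile 7: at (2,2), goal (1,2), distance |2-1|+|2-2| = 1
Tile 1: at (2,3), goal (0,0), distance |2-0|+|3-0| = 5
Tile 3: at (3,0), goal (0,2), distance |3-0|+|0-2| = 5
Tile 11: at (3,1), goal (2,2), distance |3-2|+|1-2| = 2
Tile 5: at (3,2), goal (1,0), distance |3-1|+|2-0| = 4
Tile 6: at (3,3), goal (1,1), distance |3-1|+|3-1| = 4
Sum: 4 + 4 + 1 + 1 + 4 + 2 + 3 + 3 + 2 + 1 + 5 + 5 + 2 + 4 + 4 = 45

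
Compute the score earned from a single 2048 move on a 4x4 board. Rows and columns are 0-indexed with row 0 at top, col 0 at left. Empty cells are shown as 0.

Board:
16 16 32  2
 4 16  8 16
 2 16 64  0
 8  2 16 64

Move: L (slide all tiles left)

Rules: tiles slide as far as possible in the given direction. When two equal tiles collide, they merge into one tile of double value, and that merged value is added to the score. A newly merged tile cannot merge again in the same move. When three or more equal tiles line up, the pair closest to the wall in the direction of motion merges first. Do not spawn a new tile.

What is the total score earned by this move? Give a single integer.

Answer: 32

Derivation:
Slide left:
row 0: [16, 16, 32, 2] -> [32, 32, 2, 0]  score +32 (running 32)
row 1: [4, 16, 8, 16] -> [4, 16, 8, 16]  score +0 (running 32)
row 2: [2, 16, 64, 0] -> [2, 16, 64, 0]  score +0 (running 32)
row 3: [8, 2, 16, 64] -> [8, 2, 16, 64]  score +0 (running 32)
Board after move:
32 32  2  0
 4 16  8 16
 2 16 64  0
 8  2 16 64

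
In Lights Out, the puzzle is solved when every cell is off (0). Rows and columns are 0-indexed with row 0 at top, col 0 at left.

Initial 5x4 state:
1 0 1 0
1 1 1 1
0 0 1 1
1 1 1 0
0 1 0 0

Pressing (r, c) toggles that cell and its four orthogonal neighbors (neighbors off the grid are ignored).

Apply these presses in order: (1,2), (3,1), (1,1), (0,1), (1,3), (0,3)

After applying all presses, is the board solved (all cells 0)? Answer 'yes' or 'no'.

Answer: yes

Derivation:
After press 1 at (1,2):
1 0 0 0
1 0 0 0
0 0 0 1
1 1 1 0
0 1 0 0

After press 2 at (3,1):
1 0 0 0
1 0 0 0
0 1 0 1
0 0 0 0
0 0 0 0

After press 3 at (1,1):
1 1 0 0
0 1 1 0
0 0 0 1
0 0 0 0
0 0 0 0

After press 4 at (0,1):
0 0 1 0
0 0 1 0
0 0 0 1
0 0 0 0
0 0 0 0

After press 5 at (1,3):
0 0 1 1
0 0 0 1
0 0 0 0
0 0 0 0
0 0 0 0

After press 6 at (0,3):
0 0 0 0
0 0 0 0
0 0 0 0
0 0 0 0
0 0 0 0

Lights still on: 0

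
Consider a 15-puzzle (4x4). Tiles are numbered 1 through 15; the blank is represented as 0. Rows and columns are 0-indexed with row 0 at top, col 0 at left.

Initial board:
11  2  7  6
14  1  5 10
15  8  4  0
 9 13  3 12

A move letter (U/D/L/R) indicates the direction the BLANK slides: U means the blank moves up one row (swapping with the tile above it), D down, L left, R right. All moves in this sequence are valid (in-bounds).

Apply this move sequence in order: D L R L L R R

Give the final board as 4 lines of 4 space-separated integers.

Answer: 11  2  7  6
14  1  5 10
15  8  4 12
 9 13  3  0

Derivation:
After move 1 (D):
11  2  7  6
14  1  5 10
15  8  4 12
 9 13  3  0

After move 2 (L):
11  2  7  6
14  1  5 10
15  8  4 12
 9 13  0  3

After move 3 (R):
11  2  7  6
14  1  5 10
15  8  4 12
 9 13  3  0

After move 4 (L):
11  2  7  6
14  1  5 10
15  8  4 12
 9 13  0  3

After move 5 (L):
11  2  7  6
14  1  5 10
15  8  4 12
 9  0 13  3

After move 6 (R):
11  2  7  6
14  1  5 10
15  8  4 12
 9 13  0  3

After move 7 (R):
11  2  7  6
14  1  5 10
15  8  4 12
 9 13  3  0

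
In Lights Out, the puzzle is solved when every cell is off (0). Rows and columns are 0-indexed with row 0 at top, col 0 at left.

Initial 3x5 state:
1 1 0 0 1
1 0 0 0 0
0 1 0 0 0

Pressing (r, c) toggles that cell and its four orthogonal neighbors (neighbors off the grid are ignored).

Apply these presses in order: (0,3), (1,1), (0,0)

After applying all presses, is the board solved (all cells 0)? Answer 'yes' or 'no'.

Answer: no

Derivation:
After press 1 at (0,3):
1 1 1 1 0
1 0 0 1 0
0 1 0 0 0

After press 2 at (1,1):
1 0 1 1 0
0 1 1 1 0
0 0 0 0 0

After press 3 at (0,0):
0 1 1 1 0
1 1 1 1 0
0 0 0 0 0

Lights still on: 7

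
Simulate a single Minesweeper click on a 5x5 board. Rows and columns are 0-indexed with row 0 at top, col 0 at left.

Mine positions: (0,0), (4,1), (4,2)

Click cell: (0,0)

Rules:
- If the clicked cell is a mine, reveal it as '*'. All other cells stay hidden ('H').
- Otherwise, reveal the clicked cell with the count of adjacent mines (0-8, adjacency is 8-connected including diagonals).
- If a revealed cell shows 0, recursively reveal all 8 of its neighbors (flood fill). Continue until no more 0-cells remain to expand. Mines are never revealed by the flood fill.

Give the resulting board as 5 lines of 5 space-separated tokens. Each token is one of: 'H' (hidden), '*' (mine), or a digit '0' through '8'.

* H H H H
H H H H H
H H H H H
H H H H H
H H H H H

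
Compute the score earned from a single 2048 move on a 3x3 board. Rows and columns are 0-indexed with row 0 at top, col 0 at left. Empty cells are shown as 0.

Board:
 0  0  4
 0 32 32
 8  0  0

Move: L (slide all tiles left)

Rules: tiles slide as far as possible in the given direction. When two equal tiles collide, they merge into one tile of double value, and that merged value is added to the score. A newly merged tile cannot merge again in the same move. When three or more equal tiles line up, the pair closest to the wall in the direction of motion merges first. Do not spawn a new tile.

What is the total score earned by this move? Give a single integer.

Slide left:
row 0: [0, 0, 4] -> [4, 0, 0]  score +0 (running 0)
row 1: [0, 32, 32] -> [64, 0, 0]  score +64 (running 64)
row 2: [8, 0, 0] -> [8, 0, 0]  score +0 (running 64)
Board after move:
 4  0  0
64  0  0
 8  0  0

Answer: 64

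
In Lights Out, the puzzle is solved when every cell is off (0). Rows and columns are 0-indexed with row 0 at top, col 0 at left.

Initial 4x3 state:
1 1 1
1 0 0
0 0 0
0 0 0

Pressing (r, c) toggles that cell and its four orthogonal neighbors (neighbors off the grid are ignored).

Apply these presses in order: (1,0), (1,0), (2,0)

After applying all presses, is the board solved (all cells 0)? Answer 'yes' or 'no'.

After press 1 at (1,0):
0 1 1
0 1 0
1 0 0
0 0 0

After press 2 at (1,0):
1 1 1
1 0 0
0 0 0
0 0 0

After press 3 at (2,0):
1 1 1
0 0 0
1 1 0
1 0 0

Lights still on: 6

Answer: no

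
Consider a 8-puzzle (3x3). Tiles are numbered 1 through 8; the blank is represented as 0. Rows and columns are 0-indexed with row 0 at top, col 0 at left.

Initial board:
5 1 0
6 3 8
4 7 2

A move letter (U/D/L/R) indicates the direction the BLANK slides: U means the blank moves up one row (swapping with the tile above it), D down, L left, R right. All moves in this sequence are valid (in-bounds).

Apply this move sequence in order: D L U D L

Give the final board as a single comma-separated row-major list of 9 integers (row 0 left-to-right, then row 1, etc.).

Answer: 5, 1, 8, 0, 6, 3, 4, 7, 2

Derivation:
After move 1 (D):
5 1 8
6 3 0
4 7 2

After move 2 (L):
5 1 8
6 0 3
4 7 2

After move 3 (U):
5 0 8
6 1 3
4 7 2

After move 4 (D):
5 1 8
6 0 3
4 7 2

After move 5 (L):
5 1 8
0 6 3
4 7 2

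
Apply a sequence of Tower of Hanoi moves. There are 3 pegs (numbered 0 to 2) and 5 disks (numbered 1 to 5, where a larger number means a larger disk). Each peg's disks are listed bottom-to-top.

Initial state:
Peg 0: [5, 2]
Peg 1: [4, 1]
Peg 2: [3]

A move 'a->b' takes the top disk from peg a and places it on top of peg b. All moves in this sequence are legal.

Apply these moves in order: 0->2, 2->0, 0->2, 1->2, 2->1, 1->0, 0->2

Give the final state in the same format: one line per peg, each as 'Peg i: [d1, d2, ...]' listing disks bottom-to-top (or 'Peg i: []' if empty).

After move 1 (0->2):
Peg 0: [5]
Peg 1: [4, 1]
Peg 2: [3, 2]

After move 2 (2->0):
Peg 0: [5, 2]
Peg 1: [4, 1]
Peg 2: [3]

After move 3 (0->2):
Peg 0: [5]
Peg 1: [4, 1]
Peg 2: [3, 2]

After move 4 (1->2):
Peg 0: [5]
Peg 1: [4]
Peg 2: [3, 2, 1]

After move 5 (2->1):
Peg 0: [5]
Peg 1: [4, 1]
Peg 2: [3, 2]

After move 6 (1->0):
Peg 0: [5, 1]
Peg 1: [4]
Peg 2: [3, 2]

After move 7 (0->2):
Peg 0: [5]
Peg 1: [4]
Peg 2: [3, 2, 1]

Answer: Peg 0: [5]
Peg 1: [4]
Peg 2: [3, 2, 1]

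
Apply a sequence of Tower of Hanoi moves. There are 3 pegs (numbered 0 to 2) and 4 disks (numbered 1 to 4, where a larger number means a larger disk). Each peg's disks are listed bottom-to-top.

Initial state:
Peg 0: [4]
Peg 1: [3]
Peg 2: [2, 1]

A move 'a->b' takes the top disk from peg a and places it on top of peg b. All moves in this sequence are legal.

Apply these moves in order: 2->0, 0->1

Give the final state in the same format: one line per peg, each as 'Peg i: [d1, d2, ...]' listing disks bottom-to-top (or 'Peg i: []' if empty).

Answer: Peg 0: [4]
Peg 1: [3, 1]
Peg 2: [2]

Derivation:
After move 1 (2->0):
Peg 0: [4, 1]
Peg 1: [3]
Peg 2: [2]

After move 2 (0->1):
Peg 0: [4]
Peg 1: [3, 1]
Peg 2: [2]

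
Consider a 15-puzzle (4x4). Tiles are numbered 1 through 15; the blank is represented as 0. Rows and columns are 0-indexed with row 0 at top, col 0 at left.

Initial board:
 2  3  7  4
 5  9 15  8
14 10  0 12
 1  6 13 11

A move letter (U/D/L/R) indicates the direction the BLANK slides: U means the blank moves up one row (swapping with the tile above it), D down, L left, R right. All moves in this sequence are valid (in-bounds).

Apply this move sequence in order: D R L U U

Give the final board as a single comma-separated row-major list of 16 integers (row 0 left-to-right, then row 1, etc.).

Answer: 2, 3, 7, 4, 5, 9, 0, 8, 14, 10, 15, 12, 1, 6, 13, 11

Derivation:
After move 1 (D):
 2  3  7  4
 5  9 15  8
14 10 13 12
 1  6  0 11

After move 2 (R):
 2  3  7  4
 5  9 15  8
14 10 13 12
 1  6 11  0

After move 3 (L):
 2  3  7  4
 5  9 15  8
14 10 13 12
 1  6  0 11

After move 4 (U):
 2  3  7  4
 5  9 15  8
14 10  0 12
 1  6 13 11

After move 5 (U):
 2  3  7  4
 5  9  0  8
14 10 15 12
 1  6 13 11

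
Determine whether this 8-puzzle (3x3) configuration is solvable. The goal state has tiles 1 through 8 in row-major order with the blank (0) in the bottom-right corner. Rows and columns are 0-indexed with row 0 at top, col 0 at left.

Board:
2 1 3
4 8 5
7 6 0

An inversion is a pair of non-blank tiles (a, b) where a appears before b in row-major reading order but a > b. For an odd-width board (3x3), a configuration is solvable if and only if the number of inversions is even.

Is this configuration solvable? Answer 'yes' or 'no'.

Answer: no

Derivation:
Inversions (pairs i<j in row-major order where tile[i] > tile[j] > 0): 5
5 is odd, so the puzzle is not solvable.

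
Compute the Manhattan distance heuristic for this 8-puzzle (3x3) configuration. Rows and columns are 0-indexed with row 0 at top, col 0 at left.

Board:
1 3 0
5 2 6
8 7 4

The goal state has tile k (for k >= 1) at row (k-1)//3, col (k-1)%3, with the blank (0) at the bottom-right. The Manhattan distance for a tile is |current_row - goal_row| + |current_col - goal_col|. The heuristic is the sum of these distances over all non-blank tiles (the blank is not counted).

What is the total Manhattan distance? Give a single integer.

Answer: 8

Derivation:
Tile 1: at (0,0), goal (0,0), distance |0-0|+|0-0| = 0
Tile 3: at (0,1), goal (0,2), distance |0-0|+|1-2| = 1
Tile 5: at (1,0), goal (1,1), distance |1-1|+|0-1| = 1
Tile 2: at (1,1), goal (0,1), distance |1-0|+|1-1| = 1
Tile 6: at (1,2), goal (1,2), distance |1-1|+|2-2| = 0
Tile 8: at (2,0), goal (2,1), distance |2-2|+|0-1| = 1
Tile 7: at (2,1), goal (2,0), distance |2-2|+|1-0| = 1
Tile 4: at (2,2), goal (1,0), distance |2-1|+|2-0| = 3
Sum: 0 + 1 + 1 + 1 + 0 + 1 + 1 + 3 = 8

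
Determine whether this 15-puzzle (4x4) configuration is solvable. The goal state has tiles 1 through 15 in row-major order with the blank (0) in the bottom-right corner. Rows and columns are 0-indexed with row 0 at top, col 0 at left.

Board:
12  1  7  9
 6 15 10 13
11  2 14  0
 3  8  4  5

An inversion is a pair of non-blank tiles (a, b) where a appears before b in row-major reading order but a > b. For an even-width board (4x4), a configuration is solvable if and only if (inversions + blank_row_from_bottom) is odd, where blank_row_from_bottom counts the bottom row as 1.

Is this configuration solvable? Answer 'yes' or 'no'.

Answer: yes

Derivation:
Inversions: 57
Blank is in row 2 (0-indexed from top), which is row 2 counting from the bottom (bottom = 1).
57 + 2 = 59, which is odd, so the puzzle is solvable.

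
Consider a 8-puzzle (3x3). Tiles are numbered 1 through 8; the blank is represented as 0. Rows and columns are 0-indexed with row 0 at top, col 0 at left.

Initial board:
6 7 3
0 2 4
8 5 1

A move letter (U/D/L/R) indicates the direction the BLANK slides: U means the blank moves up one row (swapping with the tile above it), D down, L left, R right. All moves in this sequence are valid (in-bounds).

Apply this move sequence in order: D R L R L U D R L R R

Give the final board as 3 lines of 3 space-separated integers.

Answer: 6 7 3
8 2 4
5 1 0

Derivation:
After move 1 (D):
6 7 3
8 2 4
0 5 1

After move 2 (R):
6 7 3
8 2 4
5 0 1

After move 3 (L):
6 7 3
8 2 4
0 5 1

After move 4 (R):
6 7 3
8 2 4
5 0 1

After move 5 (L):
6 7 3
8 2 4
0 5 1

After move 6 (U):
6 7 3
0 2 4
8 5 1

After move 7 (D):
6 7 3
8 2 4
0 5 1

After move 8 (R):
6 7 3
8 2 4
5 0 1

After move 9 (L):
6 7 3
8 2 4
0 5 1

After move 10 (R):
6 7 3
8 2 4
5 0 1

After move 11 (R):
6 7 3
8 2 4
5 1 0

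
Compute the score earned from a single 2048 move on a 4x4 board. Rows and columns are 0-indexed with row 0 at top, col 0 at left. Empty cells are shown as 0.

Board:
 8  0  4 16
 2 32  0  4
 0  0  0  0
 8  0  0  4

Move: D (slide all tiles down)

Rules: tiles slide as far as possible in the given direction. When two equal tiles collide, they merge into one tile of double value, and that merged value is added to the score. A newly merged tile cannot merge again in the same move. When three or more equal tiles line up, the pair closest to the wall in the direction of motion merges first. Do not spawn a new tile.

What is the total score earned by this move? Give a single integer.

Slide down:
col 0: [8, 2, 0, 8] -> [0, 8, 2, 8]  score +0 (running 0)
col 1: [0, 32, 0, 0] -> [0, 0, 0, 32]  score +0 (running 0)
col 2: [4, 0, 0, 0] -> [0, 0, 0, 4]  score +0 (running 0)
col 3: [16, 4, 0, 4] -> [0, 0, 16, 8]  score +8 (running 8)
Board after move:
 0  0  0  0
 8  0  0  0
 2  0  0 16
 8 32  4  8

Answer: 8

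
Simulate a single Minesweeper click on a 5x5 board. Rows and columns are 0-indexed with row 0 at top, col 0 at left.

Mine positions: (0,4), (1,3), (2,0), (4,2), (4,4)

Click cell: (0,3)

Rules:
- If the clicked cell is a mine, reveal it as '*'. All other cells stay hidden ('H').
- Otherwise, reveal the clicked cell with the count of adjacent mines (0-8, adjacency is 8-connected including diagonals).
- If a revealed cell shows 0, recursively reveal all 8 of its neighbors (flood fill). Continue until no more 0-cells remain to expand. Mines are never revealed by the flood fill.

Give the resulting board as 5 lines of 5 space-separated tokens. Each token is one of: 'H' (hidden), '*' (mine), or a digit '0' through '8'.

H H H 2 H
H H H H H
H H H H H
H H H H H
H H H H H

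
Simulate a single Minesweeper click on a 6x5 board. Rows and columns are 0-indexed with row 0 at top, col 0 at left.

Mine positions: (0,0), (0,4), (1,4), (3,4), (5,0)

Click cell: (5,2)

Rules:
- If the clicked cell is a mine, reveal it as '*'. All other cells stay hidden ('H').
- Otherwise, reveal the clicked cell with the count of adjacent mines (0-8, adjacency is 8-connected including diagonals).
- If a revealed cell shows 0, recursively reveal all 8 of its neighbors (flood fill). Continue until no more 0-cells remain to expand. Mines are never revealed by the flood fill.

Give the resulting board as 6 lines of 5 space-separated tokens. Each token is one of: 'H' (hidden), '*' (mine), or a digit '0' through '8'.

H 1 0 2 H
1 1 0 2 H
0 0 0 2 H
0 0 0 1 H
1 1 0 1 1
H 1 0 0 0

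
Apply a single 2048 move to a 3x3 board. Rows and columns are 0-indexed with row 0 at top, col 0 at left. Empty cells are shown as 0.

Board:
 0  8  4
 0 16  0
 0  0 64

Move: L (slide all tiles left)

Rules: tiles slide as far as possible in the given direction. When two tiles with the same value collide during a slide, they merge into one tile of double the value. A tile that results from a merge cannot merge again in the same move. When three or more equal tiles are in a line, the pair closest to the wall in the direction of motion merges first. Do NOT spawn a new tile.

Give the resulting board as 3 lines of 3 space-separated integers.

Slide left:
row 0: [0, 8, 4] -> [8, 4, 0]
row 1: [0, 16, 0] -> [16, 0, 0]
row 2: [0, 0, 64] -> [64, 0, 0]

Answer:  8  4  0
16  0  0
64  0  0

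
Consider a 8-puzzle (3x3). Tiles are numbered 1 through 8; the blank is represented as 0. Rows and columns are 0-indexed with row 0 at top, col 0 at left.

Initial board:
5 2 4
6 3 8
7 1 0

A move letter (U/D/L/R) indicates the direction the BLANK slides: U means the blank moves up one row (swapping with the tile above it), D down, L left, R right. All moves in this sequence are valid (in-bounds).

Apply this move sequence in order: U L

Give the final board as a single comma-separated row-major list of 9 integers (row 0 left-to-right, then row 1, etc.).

Answer: 5, 2, 4, 6, 0, 3, 7, 1, 8

Derivation:
After move 1 (U):
5 2 4
6 3 0
7 1 8

After move 2 (L):
5 2 4
6 0 3
7 1 8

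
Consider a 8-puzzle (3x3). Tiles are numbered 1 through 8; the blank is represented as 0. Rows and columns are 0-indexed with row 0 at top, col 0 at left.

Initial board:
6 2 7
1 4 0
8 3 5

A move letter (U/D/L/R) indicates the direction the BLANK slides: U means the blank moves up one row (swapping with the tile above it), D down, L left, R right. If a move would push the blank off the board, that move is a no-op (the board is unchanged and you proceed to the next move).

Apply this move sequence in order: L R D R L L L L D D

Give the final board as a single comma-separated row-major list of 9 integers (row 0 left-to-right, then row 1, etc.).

Answer: 6, 2, 7, 1, 4, 5, 0, 8, 3

Derivation:
After move 1 (L):
6 2 7
1 0 4
8 3 5

After move 2 (R):
6 2 7
1 4 0
8 3 5

After move 3 (D):
6 2 7
1 4 5
8 3 0

After move 4 (R):
6 2 7
1 4 5
8 3 0

After move 5 (L):
6 2 7
1 4 5
8 0 3

After move 6 (L):
6 2 7
1 4 5
0 8 3

After move 7 (L):
6 2 7
1 4 5
0 8 3

After move 8 (L):
6 2 7
1 4 5
0 8 3

After move 9 (D):
6 2 7
1 4 5
0 8 3

After move 10 (D):
6 2 7
1 4 5
0 8 3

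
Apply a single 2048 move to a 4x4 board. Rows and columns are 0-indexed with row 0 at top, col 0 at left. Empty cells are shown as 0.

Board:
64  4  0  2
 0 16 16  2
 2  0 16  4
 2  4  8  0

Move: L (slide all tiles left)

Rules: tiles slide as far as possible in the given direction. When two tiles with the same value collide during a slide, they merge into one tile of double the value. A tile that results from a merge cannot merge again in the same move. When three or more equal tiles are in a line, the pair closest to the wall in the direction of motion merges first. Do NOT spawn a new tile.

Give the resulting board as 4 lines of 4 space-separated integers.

Answer: 64  4  2  0
32  2  0  0
 2 16  4  0
 2  4  8  0

Derivation:
Slide left:
row 0: [64, 4, 0, 2] -> [64, 4, 2, 0]
row 1: [0, 16, 16, 2] -> [32, 2, 0, 0]
row 2: [2, 0, 16, 4] -> [2, 16, 4, 0]
row 3: [2, 4, 8, 0] -> [2, 4, 8, 0]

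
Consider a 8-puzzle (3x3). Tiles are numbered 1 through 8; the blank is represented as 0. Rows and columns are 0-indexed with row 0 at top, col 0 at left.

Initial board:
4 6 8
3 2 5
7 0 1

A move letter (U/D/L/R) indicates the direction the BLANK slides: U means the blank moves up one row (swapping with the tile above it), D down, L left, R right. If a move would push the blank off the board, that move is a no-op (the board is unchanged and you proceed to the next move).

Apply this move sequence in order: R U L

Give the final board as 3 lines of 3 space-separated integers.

After move 1 (R):
4 6 8
3 2 5
7 1 0

After move 2 (U):
4 6 8
3 2 0
7 1 5

After move 3 (L):
4 6 8
3 0 2
7 1 5

Answer: 4 6 8
3 0 2
7 1 5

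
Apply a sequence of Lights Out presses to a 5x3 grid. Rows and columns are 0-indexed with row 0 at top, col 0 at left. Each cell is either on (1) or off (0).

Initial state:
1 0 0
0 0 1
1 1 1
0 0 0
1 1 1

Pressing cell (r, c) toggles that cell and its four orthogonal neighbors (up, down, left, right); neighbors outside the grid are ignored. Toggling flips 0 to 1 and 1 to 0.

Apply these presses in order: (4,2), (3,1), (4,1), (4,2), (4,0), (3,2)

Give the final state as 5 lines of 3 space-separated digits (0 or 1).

Answer: 1 0 0
0 0 1
1 0 0
0 1 0
1 0 1

Derivation:
After press 1 at (4,2):
1 0 0
0 0 1
1 1 1
0 0 1
1 0 0

After press 2 at (3,1):
1 0 0
0 0 1
1 0 1
1 1 0
1 1 0

After press 3 at (4,1):
1 0 0
0 0 1
1 0 1
1 0 0
0 0 1

After press 4 at (4,2):
1 0 0
0 0 1
1 0 1
1 0 1
0 1 0

After press 5 at (4,0):
1 0 0
0 0 1
1 0 1
0 0 1
1 0 0

After press 6 at (3,2):
1 0 0
0 0 1
1 0 0
0 1 0
1 0 1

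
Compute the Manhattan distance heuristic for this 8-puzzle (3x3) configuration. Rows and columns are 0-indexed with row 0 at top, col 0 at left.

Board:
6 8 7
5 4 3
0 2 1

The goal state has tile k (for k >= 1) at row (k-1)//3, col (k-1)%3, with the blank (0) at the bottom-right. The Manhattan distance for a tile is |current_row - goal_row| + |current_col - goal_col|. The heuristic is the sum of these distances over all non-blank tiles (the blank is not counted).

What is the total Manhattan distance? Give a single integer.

Answer: 18

Derivation:
Tile 6: (0,0)->(1,2) = 3
Tile 8: (0,1)->(2,1) = 2
Tile 7: (0,2)->(2,0) = 4
Tile 5: (1,0)->(1,1) = 1
Tile 4: (1,1)->(1,0) = 1
Tile 3: (1,2)->(0,2) = 1
Tile 2: (2,1)->(0,1) = 2
Tile 1: (2,2)->(0,0) = 4
Sum: 3 + 2 + 4 + 1 + 1 + 1 + 2 + 4 = 18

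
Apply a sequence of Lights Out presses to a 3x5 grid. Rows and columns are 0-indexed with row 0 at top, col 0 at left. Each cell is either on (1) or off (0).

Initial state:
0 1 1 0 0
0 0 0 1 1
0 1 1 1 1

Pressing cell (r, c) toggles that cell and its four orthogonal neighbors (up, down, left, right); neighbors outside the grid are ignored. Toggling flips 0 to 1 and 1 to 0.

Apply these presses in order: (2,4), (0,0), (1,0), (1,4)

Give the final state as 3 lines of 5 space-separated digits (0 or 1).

After press 1 at (2,4):
0 1 1 0 0
0 0 0 1 0
0 1 1 0 0

After press 2 at (0,0):
1 0 1 0 0
1 0 0 1 0
0 1 1 0 0

After press 3 at (1,0):
0 0 1 0 0
0 1 0 1 0
1 1 1 0 0

After press 4 at (1,4):
0 0 1 0 1
0 1 0 0 1
1 1 1 0 1

Answer: 0 0 1 0 1
0 1 0 0 1
1 1 1 0 1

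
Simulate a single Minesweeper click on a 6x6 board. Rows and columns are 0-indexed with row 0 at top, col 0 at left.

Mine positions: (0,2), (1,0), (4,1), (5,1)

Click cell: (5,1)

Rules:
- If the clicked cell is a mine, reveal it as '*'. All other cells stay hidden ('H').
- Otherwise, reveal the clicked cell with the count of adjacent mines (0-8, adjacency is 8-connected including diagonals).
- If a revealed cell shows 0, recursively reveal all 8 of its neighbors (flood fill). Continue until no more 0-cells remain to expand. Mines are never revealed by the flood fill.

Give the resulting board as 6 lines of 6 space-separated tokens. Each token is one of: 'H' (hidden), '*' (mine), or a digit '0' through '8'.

H H H H H H
H H H H H H
H H H H H H
H H H H H H
H H H H H H
H * H H H H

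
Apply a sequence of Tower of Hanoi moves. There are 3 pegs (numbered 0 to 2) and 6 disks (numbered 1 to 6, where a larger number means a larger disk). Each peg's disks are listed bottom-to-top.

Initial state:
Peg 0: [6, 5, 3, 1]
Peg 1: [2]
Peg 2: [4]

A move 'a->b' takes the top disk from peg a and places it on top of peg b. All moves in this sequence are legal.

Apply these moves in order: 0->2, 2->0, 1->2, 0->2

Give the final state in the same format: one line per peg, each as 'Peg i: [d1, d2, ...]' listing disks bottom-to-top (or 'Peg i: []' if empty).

After move 1 (0->2):
Peg 0: [6, 5, 3]
Peg 1: [2]
Peg 2: [4, 1]

After move 2 (2->0):
Peg 0: [6, 5, 3, 1]
Peg 1: [2]
Peg 2: [4]

After move 3 (1->2):
Peg 0: [6, 5, 3, 1]
Peg 1: []
Peg 2: [4, 2]

After move 4 (0->2):
Peg 0: [6, 5, 3]
Peg 1: []
Peg 2: [4, 2, 1]

Answer: Peg 0: [6, 5, 3]
Peg 1: []
Peg 2: [4, 2, 1]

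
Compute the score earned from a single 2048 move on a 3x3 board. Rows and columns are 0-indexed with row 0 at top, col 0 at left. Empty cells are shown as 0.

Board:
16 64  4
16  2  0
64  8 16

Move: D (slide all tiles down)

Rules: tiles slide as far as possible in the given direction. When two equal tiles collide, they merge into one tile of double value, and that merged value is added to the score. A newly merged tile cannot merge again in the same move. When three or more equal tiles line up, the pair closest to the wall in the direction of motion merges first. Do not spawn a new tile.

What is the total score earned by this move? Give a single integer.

Slide down:
col 0: [16, 16, 64] -> [0, 32, 64]  score +32 (running 32)
col 1: [64, 2, 8] -> [64, 2, 8]  score +0 (running 32)
col 2: [4, 0, 16] -> [0, 4, 16]  score +0 (running 32)
Board after move:
 0 64  0
32  2  4
64  8 16

Answer: 32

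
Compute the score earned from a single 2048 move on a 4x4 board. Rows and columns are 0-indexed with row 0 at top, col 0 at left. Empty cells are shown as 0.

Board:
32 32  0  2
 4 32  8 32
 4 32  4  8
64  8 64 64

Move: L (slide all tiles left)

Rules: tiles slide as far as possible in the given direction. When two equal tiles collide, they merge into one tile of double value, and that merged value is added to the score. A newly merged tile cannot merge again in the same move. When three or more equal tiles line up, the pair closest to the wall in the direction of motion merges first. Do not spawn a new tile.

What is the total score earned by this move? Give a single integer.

Slide left:
row 0: [32, 32, 0, 2] -> [64, 2, 0, 0]  score +64 (running 64)
row 1: [4, 32, 8, 32] -> [4, 32, 8, 32]  score +0 (running 64)
row 2: [4, 32, 4, 8] -> [4, 32, 4, 8]  score +0 (running 64)
row 3: [64, 8, 64, 64] -> [64, 8, 128, 0]  score +128 (running 192)
Board after move:
 64   2   0   0
  4  32   8  32
  4  32   4   8
 64   8 128   0

Answer: 192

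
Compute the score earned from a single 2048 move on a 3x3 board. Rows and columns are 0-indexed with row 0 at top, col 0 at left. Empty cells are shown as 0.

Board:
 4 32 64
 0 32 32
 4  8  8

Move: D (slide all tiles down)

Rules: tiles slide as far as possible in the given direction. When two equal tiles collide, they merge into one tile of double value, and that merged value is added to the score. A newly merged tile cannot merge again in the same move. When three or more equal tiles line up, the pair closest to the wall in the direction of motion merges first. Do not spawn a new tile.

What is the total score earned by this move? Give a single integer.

Slide down:
col 0: [4, 0, 4] -> [0, 0, 8]  score +8 (running 8)
col 1: [32, 32, 8] -> [0, 64, 8]  score +64 (running 72)
col 2: [64, 32, 8] -> [64, 32, 8]  score +0 (running 72)
Board after move:
 0  0 64
 0 64 32
 8  8  8

Answer: 72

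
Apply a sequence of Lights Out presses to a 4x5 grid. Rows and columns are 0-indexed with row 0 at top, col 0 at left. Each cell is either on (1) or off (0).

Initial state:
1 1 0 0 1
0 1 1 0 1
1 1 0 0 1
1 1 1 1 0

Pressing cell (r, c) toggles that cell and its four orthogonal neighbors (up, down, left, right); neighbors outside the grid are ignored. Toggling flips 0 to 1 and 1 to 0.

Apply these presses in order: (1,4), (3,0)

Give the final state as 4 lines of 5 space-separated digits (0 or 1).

Answer: 1 1 0 0 0
0 1 1 1 0
0 1 0 0 0
0 0 1 1 0

Derivation:
After press 1 at (1,4):
1 1 0 0 0
0 1 1 1 0
1 1 0 0 0
1 1 1 1 0

After press 2 at (3,0):
1 1 0 0 0
0 1 1 1 0
0 1 0 0 0
0 0 1 1 0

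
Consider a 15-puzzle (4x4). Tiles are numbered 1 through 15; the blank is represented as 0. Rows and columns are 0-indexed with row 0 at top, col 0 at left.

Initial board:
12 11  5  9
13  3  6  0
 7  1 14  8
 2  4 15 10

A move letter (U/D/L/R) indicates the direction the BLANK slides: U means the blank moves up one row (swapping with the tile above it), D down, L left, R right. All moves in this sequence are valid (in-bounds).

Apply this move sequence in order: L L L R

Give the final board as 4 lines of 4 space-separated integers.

After move 1 (L):
12 11  5  9
13  3  0  6
 7  1 14  8
 2  4 15 10

After move 2 (L):
12 11  5  9
13  0  3  6
 7  1 14  8
 2  4 15 10

After move 3 (L):
12 11  5  9
 0 13  3  6
 7  1 14  8
 2  4 15 10

After move 4 (R):
12 11  5  9
13  0  3  6
 7  1 14  8
 2  4 15 10

Answer: 12 11  5  9
13  0  3  6
 7  1 14  8
 2  4 15 10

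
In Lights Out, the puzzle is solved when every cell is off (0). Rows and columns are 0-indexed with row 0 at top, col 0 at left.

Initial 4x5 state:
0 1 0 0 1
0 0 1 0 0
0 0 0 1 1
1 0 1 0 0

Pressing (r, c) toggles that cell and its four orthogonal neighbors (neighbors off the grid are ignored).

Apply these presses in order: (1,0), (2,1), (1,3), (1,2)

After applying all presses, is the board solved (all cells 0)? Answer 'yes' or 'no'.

After press 1 at (1,0):
1 1 0 0 1
1 1 1 0 0
1 0 0 1 1
1 0 1 0 0

After press 2 at (2,1):
1 1 0 0 1
1 0 1 0 0
0 1 1 1 1
1 1 1 0 0

After press 3 at (1,3):
1 1 0 1 1
1 0 0 1 1
0 1 1 0 1
1 1 1 0 0

After press 4 at (1,2):
1 1 1 1 1
1 1 1 0 1
0 1 0 0 1
1 1 1 0 0

Lights still on: 14

Answer: no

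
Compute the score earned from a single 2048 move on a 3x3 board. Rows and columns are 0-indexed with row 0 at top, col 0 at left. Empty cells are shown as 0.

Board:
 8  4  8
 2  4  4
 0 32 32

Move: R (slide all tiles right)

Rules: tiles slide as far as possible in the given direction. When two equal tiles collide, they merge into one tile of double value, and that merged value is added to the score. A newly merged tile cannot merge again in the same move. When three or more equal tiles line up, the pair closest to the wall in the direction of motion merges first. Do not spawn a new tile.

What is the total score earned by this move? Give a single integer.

Answer: 72

Derivation:
Slide right:
row 0: [8, 4, 8] -> [8, 4, 8]  score +0 (running 0)
row 1: [2, 4, 4] -> [0, 2, 8]  score +8 (running 8)
row 2: [0, 32, 32] -> [0, 0, 64]  score +64 (running 72)
Board after move:
 8  4  8
 0  2  8
 0  0 64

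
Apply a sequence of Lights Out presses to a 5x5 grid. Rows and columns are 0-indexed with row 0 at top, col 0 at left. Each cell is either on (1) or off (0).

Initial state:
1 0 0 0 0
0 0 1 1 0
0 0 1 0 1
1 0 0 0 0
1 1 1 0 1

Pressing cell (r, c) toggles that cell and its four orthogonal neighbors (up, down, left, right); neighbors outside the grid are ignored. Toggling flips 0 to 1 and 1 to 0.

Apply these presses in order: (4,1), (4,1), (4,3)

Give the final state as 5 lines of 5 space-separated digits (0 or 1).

Answer: 1 0 0 0 0
0 0 1 1 0
0 0 1 0 1
1 0 0 1 0
1 1 0 1 0

Derivation:
After press 1 at (4,1):
1 0 0 0 0
0 0 1 1 0
0 0 1 0 1
1 1 0 0 0
0 0 0 0 1

After press 2 at (4,1):
1 0 0 0 0
0 0 1 1 0
0 0 1 0 1
1 0 0 0 0
1 1 1 0 1

After press 3 at (4,3):
1 0 0 0 0
0 0 1 1 0
0 0 1 0 1
1 0 0 1 0
1 1 0 1 0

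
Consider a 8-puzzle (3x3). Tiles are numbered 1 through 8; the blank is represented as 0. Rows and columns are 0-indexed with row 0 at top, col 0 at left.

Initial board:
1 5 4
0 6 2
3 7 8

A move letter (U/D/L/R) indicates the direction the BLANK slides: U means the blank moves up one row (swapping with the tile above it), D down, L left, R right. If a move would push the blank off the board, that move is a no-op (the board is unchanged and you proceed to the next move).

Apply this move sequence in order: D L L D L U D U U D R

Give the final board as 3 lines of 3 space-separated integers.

Answer: 1 5 4
6 0 2
3 7 8

Derivation:
After move 1 (D):
1 5 4
3 6 2
0 7 8

After move 2 (L):
1 5 4
3 6 2
0 7 8

After move 3 (L):
1 5 4
3 6 2
0 7 8

After move 4 (D):
1 5 4
3 6 2
0 7 8

After move 5 (L):
1 5 4
3 6 2
0 7 8

After move 6 (U):
1 5 4
0 6 2
3 7 8

After move 7 (D):
1 5 4
3 6 2
0 7 8

After move 8 (U):
1 5 4
0 6 2
3 7 8

After move 9 (U):
0 5 4
1 6 2
3 7 8

After move 10 (D):
1 5 4
0 6 2
3 7 8

After move 11 (R):
1 5 4
6 0 2
3 7 8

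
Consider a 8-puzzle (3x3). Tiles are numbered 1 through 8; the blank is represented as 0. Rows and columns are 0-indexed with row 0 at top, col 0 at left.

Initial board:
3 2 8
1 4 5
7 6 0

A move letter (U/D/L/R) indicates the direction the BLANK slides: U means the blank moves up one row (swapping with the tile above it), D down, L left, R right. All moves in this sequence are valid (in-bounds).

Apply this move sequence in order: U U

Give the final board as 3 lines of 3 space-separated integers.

Answer: 3 2 0
1 4 8
7 6 5

Derivation:
After move 1 (U):
3 2 8
1 4 0
7 6 5

After move 2 (U):
3 2 0
1 4 8
7 6 5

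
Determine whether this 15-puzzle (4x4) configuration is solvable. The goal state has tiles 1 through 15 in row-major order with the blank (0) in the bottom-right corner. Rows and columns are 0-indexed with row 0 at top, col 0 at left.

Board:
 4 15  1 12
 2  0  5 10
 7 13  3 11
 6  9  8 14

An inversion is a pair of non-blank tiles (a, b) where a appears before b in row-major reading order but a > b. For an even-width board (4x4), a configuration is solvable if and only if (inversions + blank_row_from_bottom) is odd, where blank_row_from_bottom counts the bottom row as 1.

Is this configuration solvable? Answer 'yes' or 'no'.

Answer: yes

Derivation:
Inversions: 42
Blank is in row 1 (0-indexed from top), which is row 3 counting from the bottom (bottom = 1).
42 + 3 = 45, which is odd, so the puzzle is solvable.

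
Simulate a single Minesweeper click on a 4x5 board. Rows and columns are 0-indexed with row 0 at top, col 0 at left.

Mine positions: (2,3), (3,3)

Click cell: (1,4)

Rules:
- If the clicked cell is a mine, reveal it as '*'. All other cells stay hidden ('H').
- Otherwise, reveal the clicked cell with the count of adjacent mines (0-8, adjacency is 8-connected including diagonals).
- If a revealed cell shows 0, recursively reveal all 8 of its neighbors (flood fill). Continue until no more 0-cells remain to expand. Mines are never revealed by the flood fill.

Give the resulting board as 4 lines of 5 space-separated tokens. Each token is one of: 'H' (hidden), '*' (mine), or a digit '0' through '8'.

H H H H H
H H H H 1
H H H H H
H H H H H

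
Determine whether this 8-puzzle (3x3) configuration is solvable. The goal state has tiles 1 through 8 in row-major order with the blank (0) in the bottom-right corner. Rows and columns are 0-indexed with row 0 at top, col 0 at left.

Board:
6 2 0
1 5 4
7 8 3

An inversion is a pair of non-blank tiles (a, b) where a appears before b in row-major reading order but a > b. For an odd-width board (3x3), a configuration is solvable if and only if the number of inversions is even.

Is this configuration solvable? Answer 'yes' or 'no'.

Inversions (pairs i<j in row-major order where tile[i] > tile[j] > 0): 11
11 is odd, so the puzzle is not solvable.

Answer: no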